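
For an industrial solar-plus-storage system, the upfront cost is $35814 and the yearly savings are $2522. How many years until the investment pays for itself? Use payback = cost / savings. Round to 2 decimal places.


Simple payback period = initial cost / annual savings
Payback = 35814 / 2522
Payback = 14.20 years

14.20


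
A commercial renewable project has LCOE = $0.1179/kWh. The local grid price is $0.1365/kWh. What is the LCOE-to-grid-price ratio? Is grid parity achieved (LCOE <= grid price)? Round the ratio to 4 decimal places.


Compare LCOE to grid price:
  LCOE = $0.1179/kWh, Grid price = $0.1365/kWh
  Ratio = LCOE / grid_price = 0.1179 / 0.1365 = 0.8637
  Grid parity achieved (ratio <= 1)? yes

0.8637


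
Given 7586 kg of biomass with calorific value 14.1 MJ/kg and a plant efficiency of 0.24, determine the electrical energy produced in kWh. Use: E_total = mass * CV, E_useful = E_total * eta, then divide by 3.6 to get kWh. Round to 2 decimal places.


Total energy = mass * CV = 7586 * 14.1 = 106962.6 MJ
Useful energy = total * eta = 106962.6 * 0.24 = 25671.02 MJ
Convert to kWh: 25671.02 / 3.6
Useful energy = 7130.84 kWh

7130.84


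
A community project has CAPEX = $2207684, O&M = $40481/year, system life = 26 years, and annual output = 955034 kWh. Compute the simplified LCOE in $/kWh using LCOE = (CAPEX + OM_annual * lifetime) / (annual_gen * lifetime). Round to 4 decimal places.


Total cost = CAPEX + OM * lifetime = 2207684 + 40481 * 26 = 2207684 + 1052506 = 3260190
Total generation = annual * lifetime = 955034 * 26 = 24830884 kWh
LCOE = 3260190 / 24830884
LCOE = 0.1313 $/kWh

0.1313


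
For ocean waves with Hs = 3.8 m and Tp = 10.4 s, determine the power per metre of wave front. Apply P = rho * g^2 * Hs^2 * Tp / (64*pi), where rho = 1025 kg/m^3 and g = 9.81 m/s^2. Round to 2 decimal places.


Apply wave power formula:
  g^2 = 9.81^2 = 96.2361
  Hs^2 = 3.8^2 = 14.44
  Numerator = rho * g^2 * Hs^2 * Tp = 1025 * 96.2361 * 14.44 * 10.4 = 14813661.37
  Denominator = 64 * pi = 201.0619
  P = 14813661.37 / 201.0619 = 73677.11 W/m

73677.11


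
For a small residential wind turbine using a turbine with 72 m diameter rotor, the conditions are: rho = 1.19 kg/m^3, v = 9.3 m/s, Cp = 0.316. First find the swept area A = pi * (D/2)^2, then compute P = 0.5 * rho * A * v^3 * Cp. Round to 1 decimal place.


Step 1 -- Compute swept area:
  A = pi * (D/2)^2 = pi * (72/2)^2 = 4071.5 m^2
Step 2 -- Apply wind power equation:
  P = 0.5 * rho * A * v^3 * Cp
  v^3 = 9.3^3 = 804.357
  P = 0.5 * 1.19 * 4071.5 * 804.357 * 0.316
  P = 615754.7 W

615754.7


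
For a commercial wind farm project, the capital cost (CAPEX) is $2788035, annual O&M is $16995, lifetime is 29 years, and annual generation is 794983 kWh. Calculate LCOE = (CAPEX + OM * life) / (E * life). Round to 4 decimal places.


Total cost = CAPEX + OM * lifetime = 2788035 + 16995 * 29 = 2788035 + 492855 = 3280890
Total generation = annual * lifetime = 794983 * 29 = 23054507 kWh
LCOE = 3280890 / 23054507
LCOE = 0.1423 $/kWh

0.1423


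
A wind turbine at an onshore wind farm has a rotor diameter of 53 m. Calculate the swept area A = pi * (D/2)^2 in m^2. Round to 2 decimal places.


Compute the rotor radius:
  r = D / 2 = 53 / 2 = 26.5 m
Calculate swept area:
  A = pi * r^2 = pi * 26.5^2
  A = 2206.18 m^2

2206.18


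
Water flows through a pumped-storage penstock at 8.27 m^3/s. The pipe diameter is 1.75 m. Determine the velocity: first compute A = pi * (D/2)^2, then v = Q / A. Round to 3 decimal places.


Compute pipe cross-sectional area:
  A = pi * (D/2)^2 = pi * (1.75/2)^2 = 2.4053 m^2
Calculate velocity:
  v = Q / A = 8.27 / 2.4053
  v = 3.438 m/s

3.438


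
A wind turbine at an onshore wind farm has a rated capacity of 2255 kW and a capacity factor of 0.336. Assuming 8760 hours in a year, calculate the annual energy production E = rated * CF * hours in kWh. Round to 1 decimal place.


Annual energy = rated_kW * capacity_factor * hours_per_year
Given: P_rated = 2255 kW, CF = 0.336, hours = 8760
E = 2255 * 0.336 * 8760
E = 6637276.8 kWh

6637276.8


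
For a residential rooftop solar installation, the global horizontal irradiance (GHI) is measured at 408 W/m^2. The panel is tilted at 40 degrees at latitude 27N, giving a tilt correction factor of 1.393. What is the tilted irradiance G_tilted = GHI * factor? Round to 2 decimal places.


Identify the given values:
  GHI = 408 W/m^2, tilt correction factor = 1.393
Apply the formula G_tilted = GHI * factor:
  G_tilted = 408 * 1.393
  G_tilted = 568.34 W/m^2

568.34


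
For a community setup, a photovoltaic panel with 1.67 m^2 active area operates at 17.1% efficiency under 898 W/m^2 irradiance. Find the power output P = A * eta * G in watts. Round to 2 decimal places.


Use the solar power formula P = A * eta * G.
Given: A = 1.67 m^2, eta = 0.171, G = 898 W/m^2
P = 1.67 * 0.171 * 898
P = 256.44 W

256.44


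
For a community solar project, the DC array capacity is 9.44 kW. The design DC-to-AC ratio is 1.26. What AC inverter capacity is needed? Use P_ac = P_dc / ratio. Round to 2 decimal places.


The inverter AC capacity is determined by the DC/AC ratio.
Given: P_dc = 9.44 kW, DC/AC ratio = 1.26
P_ac = P_dc / ratio = 9.44 / 1.26
P_ac = 7.49 kW

7.49


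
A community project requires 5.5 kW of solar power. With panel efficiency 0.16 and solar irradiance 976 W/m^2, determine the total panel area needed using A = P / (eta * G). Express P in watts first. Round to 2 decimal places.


Convert target power to watts: P = 5.5 * 1000 = 5500.0 W
Compute denominator: eta * G = 0.16 * 976 = 156.16
Required area A = P / (eta * G) = 5500.0 / 156.16
A = 35.22 m^2

35.22


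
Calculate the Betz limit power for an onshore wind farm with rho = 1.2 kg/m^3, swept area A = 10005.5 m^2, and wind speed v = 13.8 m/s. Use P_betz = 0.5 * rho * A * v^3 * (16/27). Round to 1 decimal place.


The Betz coefficient Cp_max = 16/27 = 0.5926
v^3 = 13.8^3 = 2628.072
P_betz = 0.5 * rho * A * v^3 * Cp_max
P_betz = 0.5 * 1.2 * 10005.5 * 2628.072 * 0.5926
P_betz = 9349395.3 W

9349395.3


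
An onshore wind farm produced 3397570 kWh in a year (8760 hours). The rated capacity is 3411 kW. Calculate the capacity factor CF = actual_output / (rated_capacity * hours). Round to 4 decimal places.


Capacity factor = actual output / maximum possible output
Maximum possible = rated * hours = 3411 * 8760 = 29880360 kWh
CF = 3397570 / 29880360
CF = 0.1137

0.1137


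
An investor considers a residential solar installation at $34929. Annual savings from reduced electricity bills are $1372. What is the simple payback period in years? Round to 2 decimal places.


Simple payback period = initial cost / annual savings
Payback = 34929 / 1372
Payback = 25.46 years

25.46


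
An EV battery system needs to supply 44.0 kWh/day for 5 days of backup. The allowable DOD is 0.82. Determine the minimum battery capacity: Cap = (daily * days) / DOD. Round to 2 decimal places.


Total energy needed = daily * days = 44.0 * 5 = 220.0 kWh
Account for depth of discharge:
  Cap = total_energy / DOD = 220.0 / 0.82
  Cap = 268.29 kWh

268.29


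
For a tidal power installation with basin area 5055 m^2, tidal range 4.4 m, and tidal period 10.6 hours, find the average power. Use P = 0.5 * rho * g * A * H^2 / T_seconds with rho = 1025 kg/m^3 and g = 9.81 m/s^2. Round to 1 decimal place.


Convert period to seconds: T = 10.6 * 3600 = 38160.0 s
H^2 = 4.4^2 = 19.36
P = 0.5 * rho * g * A * H^2 / T
P = 0.5 * 1025 * 9.81 * 5055 * 19.36 / 38160.0
P = 12893.8 W

12893.8


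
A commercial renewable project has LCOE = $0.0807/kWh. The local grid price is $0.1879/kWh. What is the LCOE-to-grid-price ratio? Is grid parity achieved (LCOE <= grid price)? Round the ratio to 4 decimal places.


Compare LCOE to grid price:
  LCOE = $0.0807/kWh, Grid price = $0.1879/kWh
  Ratio = LCOE / grid_price = 0.0807 / 0.1879 = 0.4295
  Grid parity achieved (ratio <= 1)? yes

0.4295


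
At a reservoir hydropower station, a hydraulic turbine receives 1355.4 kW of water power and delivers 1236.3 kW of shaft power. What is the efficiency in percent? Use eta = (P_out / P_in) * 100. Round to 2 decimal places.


Turbine efficiency = (output power / input power) * 100
eta = (1236.3 / 1355.4) * 100
eta = 91.21%

91.21


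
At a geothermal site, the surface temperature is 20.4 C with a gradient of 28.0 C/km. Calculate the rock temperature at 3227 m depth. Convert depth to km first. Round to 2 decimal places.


Convert depth to km: 3227 / 1000 = 3.227 km
Temperature increase = gradient * depth_km = 28.0 * 3.227 = 90.36 C
Temperature at depth = T_surface + delta_T = 20.4 + 90.36
T = 110.76 C

110.76


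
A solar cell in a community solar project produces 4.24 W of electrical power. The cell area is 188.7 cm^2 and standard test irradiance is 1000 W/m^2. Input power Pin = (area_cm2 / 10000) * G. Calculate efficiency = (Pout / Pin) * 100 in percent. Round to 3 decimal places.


First compute the input power:
  Pin = area_cm2 / 10000 * G = 188.7 / 10000 * 1000 = 18.87 W
Then compute efficiency:
  Efficiency = (Pout / Pin) * 100 = (4.24 / 18.87) * 100
  Efficiency = 22.470%

22.470


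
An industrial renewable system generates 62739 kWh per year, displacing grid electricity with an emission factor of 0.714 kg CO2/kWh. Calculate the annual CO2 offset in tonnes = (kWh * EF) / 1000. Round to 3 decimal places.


CO2 offset in kg = generation * emission_factor
CO2 offset = 62739 * 0.714 = 44795.65 kg
Convert to tonnes:
  CO2 offset = 44795.65 / 1000 = 44.796 tonnes

44.796


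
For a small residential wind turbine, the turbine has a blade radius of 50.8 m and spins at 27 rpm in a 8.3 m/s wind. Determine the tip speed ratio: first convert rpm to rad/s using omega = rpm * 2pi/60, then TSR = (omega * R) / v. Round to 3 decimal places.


Convert rotational speed to rad/s:
  omega = 27 * 2 * pi / 60 = 2.8274 rad/s
Compute tip speed:
  v_tip = omega * R = 2.8274 * 50.8 = 143.634 m/s
Tip speed ratio:
  TSR = v_tip / v_wind = 143.634 / 8.3 = 17.305

17.305


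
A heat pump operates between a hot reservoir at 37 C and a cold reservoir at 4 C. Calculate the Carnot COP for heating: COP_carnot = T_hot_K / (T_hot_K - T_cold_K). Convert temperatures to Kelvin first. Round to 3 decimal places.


Convert to Kelvin:
  T_hot = 37 + 273.15 = 310.15 K
  T_cold = 4 + 273.15 = 277.15 K
Apply Carnot COP formula:
  COP = T_hot_K / (T_hot_K - T_cold_K) = 310.15 / 33.0
  COP = 9.398

9.398


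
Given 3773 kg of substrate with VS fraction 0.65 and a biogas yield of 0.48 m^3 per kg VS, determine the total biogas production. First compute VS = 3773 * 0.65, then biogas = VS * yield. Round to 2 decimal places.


Compute volatile solids:
  VS = mass * VS_fraction = 3773 * 0.65 = 2452.45 kg
Calculate biogas volume:
  Biogas = VS * specific_yield = 2452.45 * 0.48
  Biogas = 1177.18 m^3

1177.18


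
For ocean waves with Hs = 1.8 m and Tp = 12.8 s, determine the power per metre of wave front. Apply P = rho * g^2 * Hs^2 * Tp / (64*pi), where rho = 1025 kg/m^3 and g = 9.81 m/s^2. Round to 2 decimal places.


Apply wave power formula:
  g^2 = 9.81^2 = 96.2361
  Hs^2 = 1.8^2 = 3.24
  Numerator = rho * g^2 * Hs^2 * Tp = 1025 * 96.2361 * 3.24 * 12.8 = 4090881.13
  Denominator = 64 * pi = 201.0619
  P = 4090881.13 / 201.0619 = 20346.37 W/m

20346.37


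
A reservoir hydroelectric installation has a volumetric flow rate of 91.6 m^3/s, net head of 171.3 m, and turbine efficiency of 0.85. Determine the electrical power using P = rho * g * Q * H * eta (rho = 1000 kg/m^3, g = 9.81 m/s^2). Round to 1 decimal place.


Apply the hydropower formula P = rho * g * Q * H * eta
rho * g = 1000 * 9.81 = 9810.0
P = 9810.0 * 91.6 * 171.3 * 0.85
P = 130840070.6 W

130840070.6


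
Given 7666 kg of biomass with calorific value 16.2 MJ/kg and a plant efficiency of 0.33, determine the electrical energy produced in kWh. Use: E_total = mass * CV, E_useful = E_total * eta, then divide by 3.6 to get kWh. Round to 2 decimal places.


Total energy = mass * CV = 7666 * 16.2 = 124189.2 MJ
Useful energy = total * eta = 124189.2 * 0.33 = 40982.44 MJ
Convert to kWh: 40982.44 / 3.6
Useful energy = 11384.01 kWh

11384.01


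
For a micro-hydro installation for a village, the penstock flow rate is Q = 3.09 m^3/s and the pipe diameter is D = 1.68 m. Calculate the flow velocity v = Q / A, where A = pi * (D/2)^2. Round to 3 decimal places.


Compute pipe cross-sectional area:
  A = pi * (D/2)^2 = pi * (1.68/2)^2 = 2.2167 m^2
Calculate velocity:
  v = Q / A = 3.09 / 2.2167
  v = 1.394 m/s

1.394


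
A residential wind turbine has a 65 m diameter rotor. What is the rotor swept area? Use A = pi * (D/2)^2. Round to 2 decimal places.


Compute the rotor radius:
  r = D / 2 = 65 / 2 = 32.5 m
Calculate swept area:
  A = pi * r^2 = pi * 32.5^2
  A = 3318.31 m^2

3318.31


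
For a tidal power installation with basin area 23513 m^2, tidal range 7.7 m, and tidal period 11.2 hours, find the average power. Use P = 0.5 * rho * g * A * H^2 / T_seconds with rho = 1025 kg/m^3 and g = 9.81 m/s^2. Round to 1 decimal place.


Convert period to seconds: T = 11.2 * 3600 = 40320.0 s
H^2 = 7.7^2 = 59.29
P = 0.5 * rho * g * A * H^2 / T
P = 0.5 * 1025 * 9.81 * 23513 * 59.29 / 40320.0
P = 173832.8 W

173832.8


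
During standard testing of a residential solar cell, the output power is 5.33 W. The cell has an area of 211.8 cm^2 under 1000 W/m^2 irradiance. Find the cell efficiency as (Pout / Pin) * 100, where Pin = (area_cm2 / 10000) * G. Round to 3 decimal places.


First compute the input power:
  Pin = area_cm2 / 10000 * G = 211.8 / 10000 * 1000 = 21.18 W
Then compute efficiency:
  Efficiency = (Pout / Pin) * 100 = (5.33 / 21.18) * 100
  Efficiency = 25.165%

25.165


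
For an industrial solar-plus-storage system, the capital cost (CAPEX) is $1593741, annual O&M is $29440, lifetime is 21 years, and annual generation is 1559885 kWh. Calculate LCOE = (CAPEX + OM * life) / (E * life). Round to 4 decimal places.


Total cost = CAPEX + OM * lifetime = 1593741 + 29440 * 21 = 1593741 + 618240 = 2211981
Total generation = annual * lifetime = 1559885 * 21 = 32757585 kWh
LCOE = 2211981 / 32757585
LCOE = 0.0675 $/kWh

0.0675


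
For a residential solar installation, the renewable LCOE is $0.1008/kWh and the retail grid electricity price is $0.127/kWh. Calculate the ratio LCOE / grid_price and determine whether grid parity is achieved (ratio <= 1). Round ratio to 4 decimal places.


Compare LCOE to grid price:
  LCOE = $0.1008/kWh, Grid price = $0.127/kWh
  Ratio = LCOE / grid_price = 0.1008 / 0.127 = 0.7937
  Grid parity achieved (ratio <= 1)? yes

0.7937


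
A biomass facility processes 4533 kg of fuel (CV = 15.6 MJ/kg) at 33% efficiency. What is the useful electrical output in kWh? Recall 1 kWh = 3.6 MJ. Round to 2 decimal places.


Total energy = mass * CV = 4533 * 15.6 = 70714.8 MJ
Useful energy = total * eta = 70714.8 * 0.33 = 23335.88 MJ
Convert to kWh: 23335.88 / 3.6
Useful energy = 6482.19 kWh

6482.19


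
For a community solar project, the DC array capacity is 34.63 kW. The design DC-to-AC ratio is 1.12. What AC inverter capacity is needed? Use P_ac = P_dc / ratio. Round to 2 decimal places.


The inverter AC capacity is determined by the DC/AC ratio.
Given: P_dc = 34.63 kW, DC/AC ratio = 1.12
P_ac = P_dc / ratio = 34.63 / 1.12
P_ac = 30.92 kW

30.92


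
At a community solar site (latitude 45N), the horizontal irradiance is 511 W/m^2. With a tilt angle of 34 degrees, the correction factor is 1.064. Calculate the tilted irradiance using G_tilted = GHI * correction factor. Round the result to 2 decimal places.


Identify the given values:
  GHI = 511 W/m^2, tilt correction factor = 1.064
Apply the formula G_tilted = GHI * factor:
  G_tilted = 511 * 1.064
  G_tilted = 543.70 W/m^2

543.70


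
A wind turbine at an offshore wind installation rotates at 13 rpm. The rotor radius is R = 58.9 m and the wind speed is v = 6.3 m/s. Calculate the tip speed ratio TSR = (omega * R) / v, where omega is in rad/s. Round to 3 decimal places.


Convert rotational speed to rad/s:
  omega = 13 * 2 * pi / 60 = 1.3614 rad/s
Compute tip speed:
  v_tip = omega * R = 1.3614 * 58.9 = 80.184 m/s
Tip speed ratio:
  TSR = v_tip / v_wind = 80.184 / 6.3 = 12.728

12.728


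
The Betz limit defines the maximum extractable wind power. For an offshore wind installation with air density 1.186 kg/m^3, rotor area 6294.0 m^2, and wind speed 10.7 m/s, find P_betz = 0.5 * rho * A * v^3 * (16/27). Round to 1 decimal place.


The Betz coefficient Cp_max = 16/27 = 0.5926
v^3 = 10.7^3 = 1225.043
P_betz = 0.5 * rho * A * v^3 * Cp_max
P_betz = 0.5 * 1.186 * 6294.0 * 1225.043 * 0.5926
P_betz = 2709498.9 W

2709498.9


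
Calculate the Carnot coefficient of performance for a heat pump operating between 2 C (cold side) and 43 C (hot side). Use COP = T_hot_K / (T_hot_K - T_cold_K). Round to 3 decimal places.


Convert to Kelvin:
  T_hot = 43 + 273.15 = 316.15 K
  T_cold = 2 + 273.15 = 275.15 K
Apply Carnot COP formula:
  COP = T_hot_K / (T_hot_K - T_cold_K) = 316.15 / 41.0
  COP = 7.711

7.711


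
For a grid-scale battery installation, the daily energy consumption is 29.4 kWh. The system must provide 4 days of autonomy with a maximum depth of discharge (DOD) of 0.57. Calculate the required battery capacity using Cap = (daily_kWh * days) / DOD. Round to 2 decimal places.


Total energy needed = daily * days = 29.4 * 4 = 117.6 kWh
Account for depth of discharge:
  Cap = total_energy / DOD = 117.6 / 0.57
  Cap = 206.32 kWh

206.32


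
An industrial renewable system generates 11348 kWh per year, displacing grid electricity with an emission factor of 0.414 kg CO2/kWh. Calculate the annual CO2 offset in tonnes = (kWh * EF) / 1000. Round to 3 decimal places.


CO2 offset in kg = generation * emission_factor
CO2 offset = 11348 * 0.414 = 4698.07 kg
Convert to tonnes:
  CO2 offset = 4698.07 / 1000 = 4.698 tonnes

4.698


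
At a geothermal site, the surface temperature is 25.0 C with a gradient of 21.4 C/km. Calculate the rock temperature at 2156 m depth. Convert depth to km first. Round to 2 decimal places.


Convert depth to km: 2156 / 1000 = 2.156 km
Temperature increase = gradient * depth_km = 21.4 * 2.156 = 46.14 C
Temperature at depth = T_surface + delta_T = 25.0 + 46.14
T = 71.14 C

71.14


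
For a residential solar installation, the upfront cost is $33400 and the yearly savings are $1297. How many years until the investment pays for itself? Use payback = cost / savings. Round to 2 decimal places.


Simple payback period = initial cost / annual savings
Payback = 33400 / 1297
Payback = 25.75 years

25.75


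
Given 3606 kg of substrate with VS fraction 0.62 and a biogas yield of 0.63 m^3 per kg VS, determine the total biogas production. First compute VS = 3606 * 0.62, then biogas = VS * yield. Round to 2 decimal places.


Compute volatile solids:
  VS = mass * VS_fraction = 3606 * 0.62 = 2235.72 kg
Calculate biogas volume:
  Biogas = VS * specific_yield = 2235.72 * 0.63
  Biogas = 1408.50 m^3

1408.50


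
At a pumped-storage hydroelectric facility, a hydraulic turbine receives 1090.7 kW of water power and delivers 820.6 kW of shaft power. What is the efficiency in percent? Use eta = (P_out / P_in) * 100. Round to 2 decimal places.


Turbine efficiency = (output power / input power) * 100
eta = (820.6 / 1090.7) * 100
eta = 75.24%

75.24


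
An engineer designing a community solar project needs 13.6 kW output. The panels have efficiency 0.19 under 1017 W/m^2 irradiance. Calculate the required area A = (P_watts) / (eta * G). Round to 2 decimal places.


Convert target power to watts: P = 13.6 * 1000 = 13600.0 W
Compute denominator: eta * G = 0.19 * 1017 = 193.23
Required area A = P / (eta * G) = 13600.0 / 193.23
A = 70.38 m^2

70.38


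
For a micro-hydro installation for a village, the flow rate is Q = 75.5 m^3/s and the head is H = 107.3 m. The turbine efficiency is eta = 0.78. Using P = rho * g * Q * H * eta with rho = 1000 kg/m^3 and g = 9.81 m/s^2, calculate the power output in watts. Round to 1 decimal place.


Apply the hydropower formula P = rho * g * Q * H * eta
rho * g = 1000 * 9.81 = 9810.0
P = 9810.0 * 75.5 * 107.3 * 0.78
P = 61988379.6 W

61988379.6


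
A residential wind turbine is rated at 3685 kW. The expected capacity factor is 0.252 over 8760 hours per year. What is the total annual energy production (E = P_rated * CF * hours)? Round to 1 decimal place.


Annual energy = rated_kW * capacity_factor * hours_per_year
Given: P_rated = 3685 kW, CF = 0.252, hours = 8760
E = 3685 * 0.252 * 8760
E = 8134711.2 kWh

8134711.2


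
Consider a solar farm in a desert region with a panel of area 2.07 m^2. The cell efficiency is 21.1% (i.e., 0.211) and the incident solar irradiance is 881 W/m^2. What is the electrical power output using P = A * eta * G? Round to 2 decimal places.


Use the solar power formula P = A * eta * G.
Given: A = 2.07 m^2, eta = 0.211, G = 881 W/m^2
P = 2.07 * 0.211 * 881
P = 384.79 W

384.79


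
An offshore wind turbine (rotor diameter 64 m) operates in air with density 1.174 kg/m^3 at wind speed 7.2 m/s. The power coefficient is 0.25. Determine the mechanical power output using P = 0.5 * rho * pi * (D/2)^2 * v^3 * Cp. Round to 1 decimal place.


Step 1 -- Compute swept area:
  A = pi * (D/2)^2 = pi * (64/2)^2 = 3216.99 m^2
Step 2 -- Apply wind power equation:
  P = 0.5 * rho * A * v^3 * Cp
  v^3 = 7.2^3 = 373.248
  P = 0.5 * 1.174 * 3216.99 * 373.248 * 0.25
  P = 176207.9 W

176207.9


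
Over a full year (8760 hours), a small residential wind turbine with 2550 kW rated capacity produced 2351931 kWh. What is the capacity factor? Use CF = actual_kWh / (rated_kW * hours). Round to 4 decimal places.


Capacity factor = actual output / maximum possible output
Maximum possible = rated * hours = 2550 * 8760 = 22338000 kWh
CF = 2351931 / 22338000
CF = 0.1053

0.1053


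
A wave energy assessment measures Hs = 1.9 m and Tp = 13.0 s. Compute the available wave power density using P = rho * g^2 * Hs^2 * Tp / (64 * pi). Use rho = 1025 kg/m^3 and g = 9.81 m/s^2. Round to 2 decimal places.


Apply wave power formula:
  g^2 = 9.81^2 = 96.2361
  Hs^2 = 1.9^2 = 3.61
  Numerator = rho * g^2 * Hs^2 * Tp = 1025 * 96.2361 * 3.61 * 13.0 = 4629269.18
  Denominator = 64 * pi = 201.0619
  P = 4629269.18 / 201.0619 = 23024.10 W/m

23024.10


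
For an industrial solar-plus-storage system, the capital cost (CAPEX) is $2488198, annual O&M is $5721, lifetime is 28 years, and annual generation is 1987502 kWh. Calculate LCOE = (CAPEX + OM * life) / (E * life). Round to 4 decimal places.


Total cost = CAPEX + OM * lifetime = 2488198 + 5721 * 28 = 2488198 + 160188 = 2648386
Total generation = annual * lifetime = 1987502 * 28 = 55650056 kWh
LCOE = 2648386 / 55650056
LCOE = 0.0476 $/kWh

0.0476


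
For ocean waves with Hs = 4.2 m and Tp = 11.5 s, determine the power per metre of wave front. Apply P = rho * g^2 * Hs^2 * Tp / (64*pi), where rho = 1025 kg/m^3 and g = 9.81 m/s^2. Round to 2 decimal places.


Apply wave power formula:
  g^2 = 9.81^2 = 96.2361
  Hs^2 = 4.2^2 = 17.64
  Numerator = rho * g^2 * Hs^2 * Tp = 1025 * 96.2361 * 17.64 * 11.5 = 20010516.63
  Denominator = 64 * pi = 201.0619
  P = 20010516.63 / 201.0619 = 99524.14 W/m

99524.14


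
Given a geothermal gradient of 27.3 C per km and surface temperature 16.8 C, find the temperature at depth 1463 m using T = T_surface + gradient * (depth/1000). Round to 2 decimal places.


Convert depth to km: 1463 / 1000 = 1.463 km
Temperature increase = gradient * depth_km = 27.3 * 1.463 = 39.94 C
Temperature at depth = T_surface + delta_T = 16.8 + 39.94
T = 56.74 C

56.74


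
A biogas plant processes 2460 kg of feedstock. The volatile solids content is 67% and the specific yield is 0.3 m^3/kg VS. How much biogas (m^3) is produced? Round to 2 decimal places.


Compute volatile solids:
  VS = mass * VS_fraction = 2460 * 0.67 = 1648.2 kg
Calculate biogas volume:
  Biogas = VS * specific_yield = 1648.2 * 0.3
  Biogas = 494.46 m^3

494.46


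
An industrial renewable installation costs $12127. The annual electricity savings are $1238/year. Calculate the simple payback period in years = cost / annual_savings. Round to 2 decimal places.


Simple payback period = initial cost / annual savings
Payback = 12127 / 1238
Payback = 9.80 years

9.80


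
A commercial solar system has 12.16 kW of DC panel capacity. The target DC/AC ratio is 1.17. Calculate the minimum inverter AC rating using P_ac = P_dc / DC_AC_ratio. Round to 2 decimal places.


The inverter AC capacity is determined by the DC/AC ratio.
Given: P_dc = 12.16 kW, DC/AC ratio = 1.17
P_ac = P_dc / ratio = 12.16 / 1.17
P_ac = 10.39 kW

10.39


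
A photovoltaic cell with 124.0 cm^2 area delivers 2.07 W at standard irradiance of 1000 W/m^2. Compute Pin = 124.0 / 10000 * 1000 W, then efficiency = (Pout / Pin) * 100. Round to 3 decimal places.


First compute the input power:
  Pin = area_cm2 / 10000 * G = 124.0 / 10000 * 1000 = 12.4 W
Then compute efficiency:
  Efficiency = (Pout / Pin) * 100 = (2.07 / 12.4) * 100
  Efficiency = 16.694%

16.694


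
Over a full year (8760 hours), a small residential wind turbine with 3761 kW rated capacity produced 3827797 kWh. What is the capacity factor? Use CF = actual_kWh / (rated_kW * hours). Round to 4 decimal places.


Capacity factor = actual output / maximum possible output
Maximum possible = rated * hours = 3761 * 8760 = 32946360 kWh
CF = 3827797 / 32946360
CF = 0.1162

0.1162


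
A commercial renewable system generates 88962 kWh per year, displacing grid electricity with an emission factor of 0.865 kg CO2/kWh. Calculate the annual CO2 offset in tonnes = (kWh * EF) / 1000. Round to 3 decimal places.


CO2 offset in kg = generation * emission_factor
CO2 offset = 88962 * 0.865 = 76952.13 kg
Convert to tonnes:
  CO2 offset = 76952.13 / 1000 = 76.952 tonnes

76.952


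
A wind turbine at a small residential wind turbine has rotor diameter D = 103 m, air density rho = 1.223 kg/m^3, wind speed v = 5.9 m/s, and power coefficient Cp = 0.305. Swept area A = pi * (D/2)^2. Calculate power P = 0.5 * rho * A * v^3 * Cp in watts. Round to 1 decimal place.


Step 1 -- Compute swept area:
  A = pi * (D/2)^2 = pi * (103/2)^2 = 8332.29 m^2
Step 2 -- Apply wind power equation:
  P = 0.5 * rho * A * v^3 * Cp
  v^3 = 5.9^3 = 205.379
  P = 0.5 * 1.223 * 8332.29 * 205.379 * 0.305
  P = 319166.0 W

319166.0


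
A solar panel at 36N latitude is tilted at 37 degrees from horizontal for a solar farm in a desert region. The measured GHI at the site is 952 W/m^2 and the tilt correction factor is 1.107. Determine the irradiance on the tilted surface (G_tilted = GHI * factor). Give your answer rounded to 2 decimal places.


Identify the given values:
  GHI = 952 W/m^2, tilt correction factor = 1.107
Apply the formula G_tilted = GHI * factor:
  G_tilted = 952 * 1.107
  G_tilted = 1053.86 W/m^2

1053.86


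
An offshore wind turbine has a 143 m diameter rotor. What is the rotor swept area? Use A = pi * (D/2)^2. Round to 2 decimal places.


Compute the rotor radius:
  r = D / 2 = 143 / 2 = 71.5 m
Calculate swept area:
  A = pi * r^2 = pi * 71.5^2
  A = 16060.61 m^2

16060.61


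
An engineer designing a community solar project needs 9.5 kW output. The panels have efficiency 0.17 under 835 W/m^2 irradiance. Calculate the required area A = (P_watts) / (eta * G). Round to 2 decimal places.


Convert target power to watts: P = 9.5 * 1000 = 9500.0 W
Compute denominator: eta * G = 0.17 * 835 = 141.95
Required area A = P / (eta * G) = 9500.0 / 141.95
A = 66.92 m^2

66.92


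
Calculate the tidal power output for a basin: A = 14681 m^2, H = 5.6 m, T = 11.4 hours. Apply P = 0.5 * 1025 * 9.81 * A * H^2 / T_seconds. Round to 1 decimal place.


Convert period to seconds: T = 11.4 * 3600 = 41040.0 s
H^2 = 5.6^2 = 31.36
P = 0.5 * rho * g * A * H^2 / T
P = 0.5 * 1025 * 9.81 * 14681 * 31.36 / 41040.0
P = 56401.1 W

56401.1


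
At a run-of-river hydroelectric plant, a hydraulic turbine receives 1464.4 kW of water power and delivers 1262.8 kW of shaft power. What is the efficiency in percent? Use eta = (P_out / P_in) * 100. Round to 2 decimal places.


Turbine efficiency = (output power / input power) * 100
eta = (1262.8 / 1464.4) * 100
eta = 86.23%

86.23


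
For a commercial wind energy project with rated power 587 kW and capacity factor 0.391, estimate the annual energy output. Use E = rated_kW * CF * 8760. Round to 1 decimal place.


Annual energy = rated_kW * capacity_factor * hours_per_year
Given: P_rated = 587 kW, CF = 0.391, hours = 8760
E = 587 * 0.391 * 8760
E = 2010568.9 kWh

2010568.9


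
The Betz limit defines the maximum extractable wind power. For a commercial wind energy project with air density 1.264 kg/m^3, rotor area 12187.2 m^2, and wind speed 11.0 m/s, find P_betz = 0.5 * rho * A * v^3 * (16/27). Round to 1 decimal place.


The Betz coefficient Cp_max = 16/27 = 0.5926
v^3 = 11.0^3 = 1331.0
P_betz = 0.5 * rho * A * v^3 * Cp_max
P_betz = 0.5 * 1.264 * 12187.2 * 1331.0 * 0.5926
P_betz = 6075126.0 W

6075126.0


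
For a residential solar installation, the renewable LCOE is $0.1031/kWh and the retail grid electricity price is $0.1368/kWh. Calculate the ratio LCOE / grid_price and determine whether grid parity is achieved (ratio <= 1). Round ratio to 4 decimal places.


Compare LCOE to grid price:
  LCOE = $0.1031/kWh, Grid price = $0.1368/kWh
  Ratio = LCOE / grid_price = 0.1031 / 0.1368 = 0.7537
  Grid parity achieved (ratio <= 1)? yes

0.7537


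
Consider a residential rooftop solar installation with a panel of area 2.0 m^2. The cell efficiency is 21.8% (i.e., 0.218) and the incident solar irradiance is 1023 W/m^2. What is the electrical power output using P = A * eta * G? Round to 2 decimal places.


Use the solar power formula P = A * eta * G.
Given: A = 2.0 m^2, eta = 0.218, G = 1023 W/m^2
P = 2.0 * 0.218 * 1023
P = 446.03 W

446.03


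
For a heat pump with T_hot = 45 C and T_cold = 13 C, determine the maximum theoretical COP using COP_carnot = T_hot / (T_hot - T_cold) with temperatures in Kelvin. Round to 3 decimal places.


Convert to Kelvin:
  T_hot = 45 + 273.15 = 318.15 K
  T_cold = 13 + 273.15 = 286.15 K
Apply Carnot COP formula:
  COP = T_hot_K / (T_hot_K - T_cold_K) = 318.15 / 32.0
  COP = 9.942

9.942


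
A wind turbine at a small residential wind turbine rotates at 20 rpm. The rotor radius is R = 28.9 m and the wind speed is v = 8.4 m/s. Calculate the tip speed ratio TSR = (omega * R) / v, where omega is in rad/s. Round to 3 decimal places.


Convert rotational speed to rad/s:
  omega = 20 * 2 * pi / 60 = 2.0944 rad/s
Compute tip speed:
  v_tip = omega * R = 2.0944 * 28.9 = 60.528 m/s
Tip speed ratio:
  TSR = v_tip / v_wind = 60.528 / 8.4 = 7.206

7.206


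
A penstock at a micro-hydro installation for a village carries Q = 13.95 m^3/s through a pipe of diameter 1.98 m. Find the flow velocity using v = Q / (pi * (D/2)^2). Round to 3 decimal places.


Compute pipe cross-sectional area:
  A = pi * (D/2)^2 = pi * (1.98/2)^2 = 3.0791 m^2
Calculate velocity:
  v = Q / A = 13.95 / 3.0791
  v = 4.531 m/s

4.531


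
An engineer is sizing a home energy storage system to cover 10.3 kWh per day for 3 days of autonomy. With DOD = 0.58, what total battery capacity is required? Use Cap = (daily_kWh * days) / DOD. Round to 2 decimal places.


Total energy needed = daily * days = 10.3 * 3 = 30.9 kWh
Account for depth of discharge:
  Cap = total_energy / DOD = 30.9 / 0.58
  Cap = 53.28 kWh

53.28


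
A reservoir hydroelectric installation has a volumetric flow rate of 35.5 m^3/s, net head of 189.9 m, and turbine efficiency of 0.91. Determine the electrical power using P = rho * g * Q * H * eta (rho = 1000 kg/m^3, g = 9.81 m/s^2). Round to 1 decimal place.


Apply the hydropower formula P = rho * g * Q * H * eta
rho * g = 1000 * 9.81 = 9810.0
P = 9810.0 * 35.5 * 189.9 * 0.91
P = 60181598.3 W

60181598.3


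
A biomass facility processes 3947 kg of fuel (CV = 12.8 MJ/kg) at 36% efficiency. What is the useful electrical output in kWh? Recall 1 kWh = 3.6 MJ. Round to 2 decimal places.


Total energy = mass * CV = 3947 * 12.8 = 50521.6 MJ
Useful energy = total * eta = 50521.6 * 0.36 = 18187.78 MJ
Convert to kWh: 18187.78 / 3.6
Useful energy = 5052.16 kWh

5052.16


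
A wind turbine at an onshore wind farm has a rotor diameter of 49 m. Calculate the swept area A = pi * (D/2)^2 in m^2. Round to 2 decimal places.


Compute the rotor radius:
  r = D / 2 = 49 / 2 = 24.5 m
Calculate swept area:
  A = pi * r^2 = pi * 24.5^2
  A = 1885.74 m^2

1885.74


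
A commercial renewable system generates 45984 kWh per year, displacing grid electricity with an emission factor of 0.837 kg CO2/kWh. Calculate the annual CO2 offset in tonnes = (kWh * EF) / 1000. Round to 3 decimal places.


CO2 offset in kg = generation * emission_factor
CO2 offset = 45984 * 0.837 = 38488.61 kg
Convert to tonnes:
  CO2 offset = 38488.61 / 1000 = 38.489 tonnes

38.489


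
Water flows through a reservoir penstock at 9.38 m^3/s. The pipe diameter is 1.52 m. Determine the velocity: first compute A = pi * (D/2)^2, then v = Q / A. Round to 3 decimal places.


Compute pipe cross-sectional area:
  A = pi * (D/2)^2 = pi * (1.52/2)^2 = 1.8146 m^2
Calculate velocity:
  v = Q / A = 9.38 / 1.8146
  v = 5.169 m/s

5.169


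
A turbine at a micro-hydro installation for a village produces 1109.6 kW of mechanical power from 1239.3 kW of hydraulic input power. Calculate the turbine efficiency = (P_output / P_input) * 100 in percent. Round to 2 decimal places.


Turbine efficiency = (output power / input power) * 100
eta = (1109.6 / 1239.3) * 100
eta = 89.53%

89.53


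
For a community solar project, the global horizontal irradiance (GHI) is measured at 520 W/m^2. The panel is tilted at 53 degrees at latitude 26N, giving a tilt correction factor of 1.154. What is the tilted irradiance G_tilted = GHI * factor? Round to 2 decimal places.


Identify the given values:
  GHI = 520 W/m^2, tilt correction factor = 1.154
Apply the formula G_tilted = GHI * factor:
  G_tilted = 520 * 1.154
  G_tilted = 600.08 W/m^2

600.08


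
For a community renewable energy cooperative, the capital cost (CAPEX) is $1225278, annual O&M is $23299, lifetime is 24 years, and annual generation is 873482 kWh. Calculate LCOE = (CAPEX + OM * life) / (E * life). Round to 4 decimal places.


Total cost = CAPEX + OM * lifetime = 1225278 + 23299 * 24 = 1225278 + 559176 = 1784454
Total generation = annual * lifetime = 873482 * 24 = 20963568 kWh
LCOE = 1784454 / 20963568
LCOE = 0.0851 $/kWh

0.0851


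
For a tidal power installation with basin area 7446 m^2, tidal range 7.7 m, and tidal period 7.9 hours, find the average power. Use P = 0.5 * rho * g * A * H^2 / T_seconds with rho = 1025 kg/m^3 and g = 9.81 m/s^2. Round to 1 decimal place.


Convert period to seconds: T = 7.9 * 3600 = 28440.0 s
H^2 = 7.7^2 = 59.29
P = 0.5 * rho * g * A * H^2 / T
P = 0.5 * 1025 * 9.81 * 7446 * 59.29 / 28440.0
P = 78043.7 W

78043.7


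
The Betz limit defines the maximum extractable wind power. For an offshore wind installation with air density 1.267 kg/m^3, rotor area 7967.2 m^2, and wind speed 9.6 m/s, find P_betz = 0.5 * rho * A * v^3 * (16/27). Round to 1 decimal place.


The Betz coefficient Cp_max = 16/27 = 0.5926
v^3 = 9.6^3 = 884.736
P_betz = 0.5 * rho * A * v^3 * Cp_max
P_betz = 0.5 * 1.267 * 7967.2 * 884.736 * 0.5926
P_betz = 2646197.5 W

2646197.5


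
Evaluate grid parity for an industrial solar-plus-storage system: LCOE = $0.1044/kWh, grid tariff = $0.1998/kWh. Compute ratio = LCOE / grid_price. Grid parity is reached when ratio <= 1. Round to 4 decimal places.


Compare LCOE to grid price:
  LCOE = $0.1044/kWh, Grid price = $0.1998/kWh
  Ratio = LCOE / grid_price = 0.1044 / 0.1998 = 0.5225
  Grid parity achieved (ratio <= 1)? yes

0.5225


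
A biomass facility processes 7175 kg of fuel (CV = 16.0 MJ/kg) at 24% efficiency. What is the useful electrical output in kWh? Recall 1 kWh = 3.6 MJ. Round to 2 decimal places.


Total energy = mass * CV = 7175 * 16.0 = 114800.0 MJ
Useful energy = total * eta = 114800.0 * 0.24 = 27552.0 MJ
Convert to kWh: 27552.0 / 3.6
Useful energy = 7653.33 kWh

7653.33


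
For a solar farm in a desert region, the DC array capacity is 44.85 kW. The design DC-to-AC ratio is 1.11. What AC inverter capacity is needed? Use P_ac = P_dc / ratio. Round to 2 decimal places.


The inverter AC capacity is determined by the DC/AC ratio.
Given: P_dc = 44.85 kW, DC/AC ratio = 1.11
P_ac = P_dc / ratio = 44.85 / 1.11
P_ac = 40.41 kW

40.41


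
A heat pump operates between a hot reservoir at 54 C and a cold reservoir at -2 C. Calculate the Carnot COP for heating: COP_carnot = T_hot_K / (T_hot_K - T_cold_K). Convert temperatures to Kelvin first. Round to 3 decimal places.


Convert to Kelvin:
  T_hot = 54 + 273.15 = 327.15 K
  T_cold = -2 + 273.15 = 271.15 K
Apply Carnot COP formula:
  COP = T_hot_K / (T_hot_K - T_cold_K) = 327.15 / 56.0
  COP = 5.842

5.842


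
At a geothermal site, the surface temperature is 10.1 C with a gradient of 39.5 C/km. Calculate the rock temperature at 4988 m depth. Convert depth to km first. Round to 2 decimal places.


Convert depth to km: 4988 / 1000 = 4.988 km
Temperature increase = gradient * depth_km = 39.5 * 4.988 = 197.03 C
Temperature at depth = T_surface + delta_T = 10.1 + 197.03
T = 207.13 C

207.13


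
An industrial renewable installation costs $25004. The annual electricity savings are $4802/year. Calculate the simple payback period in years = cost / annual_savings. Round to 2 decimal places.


Simple payback period = initial cost / annual savings
Payback = 25004 / 4802
Payback = 5.21 years

5.21


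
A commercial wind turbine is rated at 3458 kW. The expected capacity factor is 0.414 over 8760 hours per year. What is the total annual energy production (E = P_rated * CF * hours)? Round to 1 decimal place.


Annual energy = rated_kW * capacity_factor * hours_per_year
Given: P_rated = 3458 kW, CF = 0.414, hours = 8760
E = 3458 * 0.414 * 8760
E = 12540921.1 kWh

12540921.1


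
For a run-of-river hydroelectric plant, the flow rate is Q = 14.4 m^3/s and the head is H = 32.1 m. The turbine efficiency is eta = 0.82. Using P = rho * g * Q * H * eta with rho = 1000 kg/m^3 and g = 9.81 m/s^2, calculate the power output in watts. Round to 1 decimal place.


Apply the hydropower formula P = rho * g * Q * H * eta
rho * g = 1000 * 9.81 = 9810.0
P = 9810.0 * 14.4 * 32.1 * 0.82
P = 3718351.0 W

3718351.0


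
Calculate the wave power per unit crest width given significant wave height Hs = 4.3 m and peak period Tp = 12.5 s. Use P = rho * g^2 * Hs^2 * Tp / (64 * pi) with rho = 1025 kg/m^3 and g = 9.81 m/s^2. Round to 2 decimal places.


Apply wave power formula:
  g^2 = 9.81^2 = 96.2361
  Hs^2 = 4.3^2 = 18.49
  Numerator = rho * g^2 * Hs^2 * Tp = 1025 * 96.2361 * 18.49 * 12.5 = 22798632.83
  Denominator = 64 * pi = 201.0619
  P = 22798632.83 / 201.0619 = 113391.10 W/m

113391.10


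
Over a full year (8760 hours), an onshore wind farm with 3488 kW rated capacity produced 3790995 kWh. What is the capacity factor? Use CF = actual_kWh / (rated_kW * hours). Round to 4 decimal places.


Capacity factor = actual output / maximum possible output
Maximum possible = rated * hours = 3488 * 8760 = 30554880 kWh
CF = 3790995 / 30554880
CF = 0.1241

0.1241


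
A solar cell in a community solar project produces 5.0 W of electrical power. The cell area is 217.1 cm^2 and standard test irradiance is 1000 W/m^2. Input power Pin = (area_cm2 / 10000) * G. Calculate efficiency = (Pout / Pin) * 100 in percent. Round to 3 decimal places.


First compute the input power:
  Pin = area_cm2 / 10000 * G = 217.1 / 10000 * 1000 = 21.71 W
Then compute efficiency:
  Efficiency = (Pout / Pin) * 100 = (5.0 / 21.71) * 100
  Efficiency = 23.031%

23.031
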